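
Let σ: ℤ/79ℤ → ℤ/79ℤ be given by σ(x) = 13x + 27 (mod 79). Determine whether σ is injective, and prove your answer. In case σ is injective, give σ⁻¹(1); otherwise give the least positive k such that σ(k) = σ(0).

If σ(x_1) = σ(x_2), then 13x_1 ≡ 13x_2 (mod 79). Because gcd(13, 79) = 1, we may cancel 13 to get x_1 ≡ x_2 (mod 79).
Hence σ is injective.
We now compute 13⁻¹ mod 79 explicitly. Euclid's algorithm: 79 = 6·13 + 1; back-substituting gives 1 = 73·13 − 12·79, so 13⁻¹ ≡ 73 (mod 79).
Since σ is injective, we compute σ⁻¹(1): solve 13x + 27 ≡ 1 (mod 79), i.e. 13x ≡ 53 (mod 79).
Multiplying by 13⁻¹ = 73 gives x ≡ 73·53 = 3869 = 48·79 + 77 ≡ 77 (mod 79).
Check: σ(77) = 13·77 + 27 = 1028 = 13·79 + 1 ≡ 1 (mod 79).

77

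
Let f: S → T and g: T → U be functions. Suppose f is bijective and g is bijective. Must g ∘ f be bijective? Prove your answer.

Injectivity: if g(f(a)) = g(f(b)) then f(a) = f(b) (g injective) so a = b (f injective).
Surjectivity: for c ∈ U pick b with g(b) = c, then a with f(a) = b; then (g ∘ f)(a) = c.
Thus g ∘ f is bijective.

bijective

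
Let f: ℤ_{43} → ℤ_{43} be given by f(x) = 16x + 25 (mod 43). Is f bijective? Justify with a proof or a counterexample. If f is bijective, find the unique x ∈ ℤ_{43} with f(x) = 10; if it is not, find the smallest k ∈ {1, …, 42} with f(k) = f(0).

34

Suppose f(x_1) = f(x_2) in ℤ_{43}. Then 16x_1 + 25 ≡ 16x_2 + 25 (mod 43), so 16(x_1 − x_2) ≡ 0 (mod 43).
Since gcd(16, 43) = 1, 16 is invertible modulo 43, therefore x_1 − x_2 ≡ 0 (mod 43), i.e. x_1 = x_2.
We now compute 16⁻¹ mod 43 explicitly. Euclid's algorithm: 43 = 2·16 + 11, 16 = 1·11 + 5, 11 = 2·5 + 1; back-substituting gives 1 = 35·16 − 13·43, so 16⁻¹ ≡ 35 (mod 43).
For any y ∈ ℤ_{43}, x = 35(y − 25) mod 43 satisfies f(x) = 16·35(y − 25) + 25 ≡ y (since 16·35 ≡ 1 mod 43). So every y has a preimage.
Thus f is bijective.
Since f is bijective, we find f⁻¹(10): we need 16x ≡ 10 − 25 ≡ 28 (mod 43). Using 16⁻¹ = 35: x ≡ 35·28 = 980 = 22·43 + 34, so x = 34.
Check: f(34) = 16·34 + 25 = 569 = 13·43 + 10 ≡ 10 (mod 43).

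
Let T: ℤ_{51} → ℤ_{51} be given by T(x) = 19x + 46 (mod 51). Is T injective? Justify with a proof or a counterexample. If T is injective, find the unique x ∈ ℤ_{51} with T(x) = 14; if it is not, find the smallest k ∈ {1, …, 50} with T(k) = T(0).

By definition, injectivity means: for all u, v in the domain, T(u) = T(v) implies u = v.
Suppose T(u) = T(v) in ℤ_{51}. Then 19u + 46 ≡ 19v + 46 (mod 51), so 19(u − v) ≡ 0 (mod 51).
Since gcd(19, 51) = 1, 19 is invertible modulo 51, hence u − v ≡ 0 (mod 51), i.e. u = v.
Therefore T is injective.
We now compute 19⁻¹ mod 51 explicitly. Euclid's algorithm: 51 = 2·19 + 13, 19 = 1·13 + 6, 13 = 2·6 + 1; back-substituting gives 1 = 43·19 − 16·51, so 19⁻¹ ≡ 43 (mod 51).
Since T is injective, we compute T⁻¹(14): solve 19x + 46 ≡ 14 (mod 51), i.e. 19x ≡ 19 (mod 51).
Multiplying by 19⁻¹ = 43 gives x ≡ 43·19 = 817 = 16·51 + 1 ≡ 1 (mod 51).
Check: T(1) = 19·1 + 46 = 65 = 1·51 + 14 ≡ 14 (mod 51).

1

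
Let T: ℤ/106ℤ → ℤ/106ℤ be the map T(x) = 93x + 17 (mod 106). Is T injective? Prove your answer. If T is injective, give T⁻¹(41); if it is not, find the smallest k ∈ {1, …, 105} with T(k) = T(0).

96

If T(s) = T(t), then 93s ≡ 93t (mod 106). Because gcd(93, 106) = 1, we may cancel 93 to get s ≡ t (mod 106).
Therefore T is injective.
We now compute 93⁻¹ mod 106 explicitly. Euclid's algorithm: 106 = 1·93 + 13, 93 = 7·13 + 2, 13 = 6·2 + 1; back-substituting gives 1 = 57·93 − 50·106, so 93⁻¹ ≡ 57 (mod 106).
Since T is injective, we compute T⁻¹(41): solve 93x + 17 ≡ 41 (mod 106), i.e. 93x ≡ 24 (mod 106).
Multiplying by 93⁻¹ = 57 gives x ≡ 57·24 = 1368 = 12·106 + 96 ≡ 96 (mod 106).
Check: T(96) = 93·96 + 17 = 8945 = 84·106 + 41 ≡ 41 (mod 106).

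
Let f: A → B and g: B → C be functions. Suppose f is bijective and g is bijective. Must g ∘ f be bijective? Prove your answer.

bijective

Injectivity: if g(f(s)) = g(f(t)) then f(s) = f(t) (g injective) so s = t (f injective).
Surjectivity: for c ∈ C pick b with g(b) = c, then a with f(a) = b; then (g ∘ f)(a) = c.
Therefore g ∘ f is bijective.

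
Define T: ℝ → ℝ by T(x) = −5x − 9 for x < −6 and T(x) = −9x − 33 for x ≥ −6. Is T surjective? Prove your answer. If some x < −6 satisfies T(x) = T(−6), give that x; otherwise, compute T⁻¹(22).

-31/5

Both pieces are strictly decreasing (slopes −5 and −9), so each is injective on its own interval.
The left piece maps (−∞, −6) onto (21, ∞); the right piece maps [−6, ∞) onto (−∞, 21].
These images together cover ℝ, so T is surjective.
Because the two images are disjoint, no x < −6 has T(x) = T(−6), so we compute T⁻¹(22): 22 lies in (21, ∞), so solve −5x − 9 = 22: x = (22 + 9)/(−5) = −31/5.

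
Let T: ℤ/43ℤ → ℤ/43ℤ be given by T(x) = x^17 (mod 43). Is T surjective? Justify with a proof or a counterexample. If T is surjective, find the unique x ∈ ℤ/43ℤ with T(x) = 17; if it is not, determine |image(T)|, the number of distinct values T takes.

40

Since 43 is prime, the nonzero elements of ℤ/43ℤ form a cyclic group of order 42.
As gcd(17, 42) = 1, raising to the 17th power is a bijection on this group: if a^17 ≡ b^17 then (ab^{−1})^17 = 1, and the only element of order dividing gcd(17, 42) = 1 is 1, so a = b.
With T(0) = 0 this makes T injective on all of ℤ/43ℤ, hence bijective (finite equal-size domain and codomain). In particular T is surjective.
Since T is surjective, we find the preimage of 17. The inverse of x ↦ x^17 on (ℤ/43ℤ)^× is x ↦ x^5, because 17·5 = 85 = 2·42 + 1 ≡ 1 (mod 42) and x^{42} = 1 for x ≠ 0 (Fermat). So T⁻¹(17) = 17^5 mod 43.
Repeated squaring mod 43: 17^1 ≡ 17, 17^2 ≡ 17² = 289 ≡ 31, 17^4 ≡ 31² = 961 ≡ 15. Since 5 = 4 + 1, 17^5 ≡ 15·17: 15·17 = 255 ≡ 40. So 17^5 ≡ 40 (mod 43).
Hence T⁻¹(17) = 40.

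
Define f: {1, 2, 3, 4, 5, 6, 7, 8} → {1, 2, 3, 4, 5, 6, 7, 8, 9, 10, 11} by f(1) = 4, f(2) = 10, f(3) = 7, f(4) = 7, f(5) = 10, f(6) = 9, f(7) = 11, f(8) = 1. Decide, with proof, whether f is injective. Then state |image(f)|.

f(3) = 7 = f(4) with 3 ≠ 4, so f is not injective.
The image of f is {1, 4, 7, 9, 10, 11}, which has 6 elements.

6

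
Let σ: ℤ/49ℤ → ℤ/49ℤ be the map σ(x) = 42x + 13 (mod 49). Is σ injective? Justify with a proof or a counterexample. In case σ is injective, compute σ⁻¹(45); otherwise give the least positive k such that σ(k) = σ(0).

We have gcd(42, 49) = 7 > 1. Taking x_1 = 0 and x_2 = 7: σ(0) = 13 and σ(7) = 42·7 + 13 = 307 ≡ 13 (mod 49).
So σ(0) = σ(7) while 0 ≠ 7, so σ is not injective.
Since σ is not injective, we find the least positive k with σ(k) = σ(0): this means 42k ≡ 0 (mod 49), i.e. 49 ∣ 42k. Since gcd(42, 49) = 7, dividing through by 7 this holds exactly when 7 ∣ 6k, and as gcd(6, 7) = 1, exactly when 7 ∣ k.
The smallest positive such k is 7.

7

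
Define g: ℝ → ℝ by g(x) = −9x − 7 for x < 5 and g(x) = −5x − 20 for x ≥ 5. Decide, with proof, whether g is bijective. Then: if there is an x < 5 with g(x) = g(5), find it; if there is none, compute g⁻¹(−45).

38/9

Both pieces are strictly decreasing (slopes −9 and −5), so each is injective on its own interval.
The left piece maps (−∞, 5) onto (−52, ∞); the right piece maps [5, ∞) onto (−∞, −45].
These images overlap. In particular g(5) = −45 (right piece), and solving −9x − 7 = −45 on the left piece gives x = 38/9 < 5.
So g(38/9) = g(5) with 38/9 ≠ 5, and g is not injective, hence not bijective. This x = 38/9 is the requested value below 5.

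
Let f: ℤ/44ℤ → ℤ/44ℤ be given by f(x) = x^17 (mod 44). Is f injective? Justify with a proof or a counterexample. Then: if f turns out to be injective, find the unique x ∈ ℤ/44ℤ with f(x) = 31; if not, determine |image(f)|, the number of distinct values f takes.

33

f(0) = 0^17 = 0.
f(22): Repeated squaring mod 44: 22^1 ≡ 22, 22^2 ≡ 22² = 484 ≡ 0, 22^4 ≡ 0² = 0, 22^8 ≡ 0² = 0, 22^16 ≡ 0² = 0. Since 17 = 16 + 1, 22^17 ≡ 0·22: 0·22 = 0. So 22^17 ≡ 0 (mod 44).
So f(0) = f(22) = 0 while 0 ≠ 22, therefore f is not injective.
Since f is not injective, we determine |image(f)|. Computing x^17 mod 44 for each x (by repeated squaring, reducing mod 44 at every step), the values f(0), f(1), …, f(43) are: 0, 1, 40, 31, 16, 25, 8, 39, 24, 37, 32, 11, 12, 29, 20, 27, 36, 41, 28, 35, 4, 21, 0, 23, 40, 9, 16, 3, 8, 17, 24, 15, 32, 33, 12, 7, 20, 5, 36, 19, 28, 13, 4, 43.
The distinct values are {0, 1, 3, 4, 5, 7, 8, 9, 11, 12, 13, 15, 16, 17, 19, 20, 21, 23, 24, 25, 27, 28, 29, 31, 32, 33, 35, 36, 37, 39, 40, 41, 43}; there are 33 of them.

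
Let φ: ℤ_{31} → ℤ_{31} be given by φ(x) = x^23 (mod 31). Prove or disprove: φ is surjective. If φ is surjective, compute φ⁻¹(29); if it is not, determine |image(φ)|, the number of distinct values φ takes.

Since 31 is prime, the nonzero elements of ℤ_{31} form a cyclic group of order 30.
As gcd(23, 30) = 1, raising to the 23rd power is a bijection on this group: if a^23 ≡ b^23 then (ab^{−1})^23 = 1, and the only element of order dividing gcd(23, 30) = 1 is 1, so a = b.
With φ(0) = 0 this makes φ injective on all of ℤ_{31}, hence bijective (finite equal-size domain and codomain). In particular φ is surjective.
Since φ is surjective, we find the preimage of 29. The inverse of x ↦ x^23 on (ℤ_{31})^× is x ↦ x^17, because 23·17 = 391 = 13·30 + 1 ≡ 1 (mod 30) and x^{30} = 1 for x ≠ 0 (Fermat). So φ⁻¹(29) = 29^17 mod 31.
Repeated squaring mod 31: 29^1 ≡ 29, 29^2 ≡ 29² = 841 ≡ 4, 29^4 ≡ 4² = 16, 29^8 ≡ 16² = 256 ≡ 8, 29^16 ≡ 8² = 64 ≡ 2. Since 17 = 16 + 1, 29^17 ≡ 2·29: 2·29 = 58 ≡ 27. So 29^17 ≡ 27 (mod 31).
Hence φ⁻¹(29) = 27.

27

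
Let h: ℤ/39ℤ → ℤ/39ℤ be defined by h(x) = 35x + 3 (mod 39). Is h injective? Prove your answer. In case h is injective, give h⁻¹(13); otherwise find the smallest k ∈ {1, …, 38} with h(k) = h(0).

If h(x_1) = h(x_2), then 35x_1 ≡ 35x_2 (mod 39). Because gcd(35, 39) = 1, we may cancel 35 to get x_1 ≡ x_2 (mod 39).
Thus h is injective.
We now compute 35⁻¹ mod 39 explicitly. Euclid's algorithm: 39 = 1·35 + 4, 35 = 8·4 + 3, 4 = 1·3 + 1; back-substituting gives 1 = 29·35 − 26·39, so 35⁻¹ ≡ 29 (mod 39).
Since h is injective, we find h⁻¹(13): we need 35x ≡ 13 − 3 ≡ 10 (mod 39). Using 35⁻¹ = 29: x ≡ 29·10 = 290 = 7·39 + 17, so x = 17.
Check: h(17) = 35·17 + 3 = 598 = 15·39 + 13 ≡ 13 (mod 39).

17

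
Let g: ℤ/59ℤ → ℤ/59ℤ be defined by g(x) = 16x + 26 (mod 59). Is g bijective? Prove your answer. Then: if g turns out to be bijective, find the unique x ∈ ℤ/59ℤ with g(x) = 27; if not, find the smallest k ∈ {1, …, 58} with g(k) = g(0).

By definition, g is injective if g(x_1) = g(x_2) implies x_1 = x_2.
Suppose g(x_1) = g(x_2) in ℤ/59ℤ. Then 16x_1 + 26 ≡ 16x_2 + 26 (mod 59), hence 16(x_1 − x_2) ≡ 0 (mod 59).
Since gcd(16, 59) = 1, 16 is invertible modulo 59, hence x_1 − x_2 ≡ 0 (mod 59), i.e. x_1 = x_2.
We now compute 16⁻¹ mod 59 explicitly. Euclid's algorithm: 59 = 3·16 + 11, 16 = 1·11 + 5, 11 = 2·5 + 1; back-substituting gives 1 = 48·16 − 13·59, so 16⁻¹ ≡ 48 (mod 59).
For any y ∈ ℤ/59ℤ, x = 48(y − 26) mod 59 satisfies g(x) = 16·48(y − 26) + 26 ≡ y (since 16·48 ≡ 1 mod 59). So every y has a preimage.
So g is bijective.
Since g is bijective, we find g⁻¹(27): we need 16x ≡ 27 − 26 ≡ 1 (mod 59). Using 16⁻¹ = 48: x ≡ 48·1 = 48, so x = 48.
Check: g(48) = 16·48 + 26 = 794 = 13·59 + 27 ≡ 27 (mod 59).

48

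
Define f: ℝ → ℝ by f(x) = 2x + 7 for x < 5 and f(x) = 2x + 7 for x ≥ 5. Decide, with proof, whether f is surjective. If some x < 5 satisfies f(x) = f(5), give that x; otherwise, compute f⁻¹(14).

7/2

Both pieces are strictly increasing (slopes 2 and 2), so each is injective on its own interval.
The left piece maps (−∞, 5) onto (−∞, 17); the right piece maps [5, ∞) onto [17, ∞).
These images together cover ℝ, so f is surjective.
Because the two images are disjoint, no x < 5 has f(x) = f(5), so we compute f⁻¹(14): 14 lies in (−∞, 17), so solve 2x + 7 = 14: x = (14 − 7)/2 = 7/2.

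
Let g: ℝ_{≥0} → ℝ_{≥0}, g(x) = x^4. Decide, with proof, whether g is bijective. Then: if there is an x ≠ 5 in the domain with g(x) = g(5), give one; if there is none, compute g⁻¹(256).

On ℝ_{≥0}, x ↦ x^4 is strictly increasing (injective) and for any y ∈ ℝ_{≥0} the 4th root y^{1/4} lies in ℝ_{≥0} (surjective). So g is bijective.
Since x ↦ x^4 is strictly increasing on ℝ_{≥0}, it is injective there, so no x ≠ 5 in the domain has g(x) = g(5). We therefore compute g⁻¹(256) = 256^{1/4} = 4 (indeed 4^4 = 256).

4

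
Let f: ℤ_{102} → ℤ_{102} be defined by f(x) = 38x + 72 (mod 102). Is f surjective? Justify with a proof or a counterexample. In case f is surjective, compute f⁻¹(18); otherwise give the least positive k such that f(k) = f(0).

51

By definition, f is surjective if every y in the codomain equals f(x) for some x in the domain.
Since gcd(38, 102) = 2, we have 38x ≡ 0 (mod 2) for all x, so f(x) ≡ 0 (mod 2).
But 1 ≢ 0 (mod 2), so 1 ∈ ℤ_{102} has no preimage. Hence f is not surjective.
Since f is not surjective, we find the least positive k with f(k) = f(0): this means 38k ≡ 0 (mod 102), i.e. 102 ∣ 38k. Since gcd(38, 102) = 2, dividing through by 2 this holds exactly when 51 ∣ 19k, and as gcd(19, 51) = 1, exactly when 51 ∣ k.
The smallest positive such k is 51.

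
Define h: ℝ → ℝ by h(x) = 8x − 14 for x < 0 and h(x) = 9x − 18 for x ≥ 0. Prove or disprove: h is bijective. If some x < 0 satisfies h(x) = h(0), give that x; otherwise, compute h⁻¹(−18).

Both pieces are strictly increasing (slopes 8 and 9), so each is injective on its own interval.
The left piece maps (−∞, 0) onto (−∞, −14); the right piece maps [0, ∞) onto [−18, ∞).
These images overlap. In particular h(0) = −18 (right piece), and solving 8x − 14 = −18 on the left piece gives x = −1/2 < 0.
So h(−1/2) = h(0) with −1/2 ≠ 0, and h is not injective, hence not bijective. This x = −1/2 is the requested value below 0.

-1/2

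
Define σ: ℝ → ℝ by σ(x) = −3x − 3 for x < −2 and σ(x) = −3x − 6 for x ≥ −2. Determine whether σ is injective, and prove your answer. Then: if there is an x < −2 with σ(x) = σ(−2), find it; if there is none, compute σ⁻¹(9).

Both pieces are strictly decreasing (slopes −3 and −3), so each is injective on its own interval.
The left piece maps (−∞, −2) onto (3, ∞); the right piece maps [−2, ∞) onto (−∞, 0].
These images are disjoint, so no value is attained by both pieces. Therefore σ is injective.
Because the two images are disjoint, no x < −2 has σ(x) = σ(−2), so we compute σ⁻¹(9): 9 lies in (3, ∞), so solve −3x − 3 = 9: x = (9 + 3)/(−3) = −4.

-4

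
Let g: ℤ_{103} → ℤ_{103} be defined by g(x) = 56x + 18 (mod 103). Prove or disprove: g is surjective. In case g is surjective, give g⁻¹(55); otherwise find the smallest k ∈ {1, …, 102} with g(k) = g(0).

By definition, surjectivity means every element of the codomain has a preimage under g.
Since gcd(56, 103) = 1, 56 is invertible modulo 103. Euclid's algorithm: 103 = 1·56 + 47, 56 = 1·47 + 9, 47 = 5·9 + 2, 9 = 4·2 + 1; back-substituting gives 1 = 46·56 − 25·103, so 56⁻¹ ≡ 46 (mod 103).
For any y ∈ ℤ_{103}, x = 46(y − 18) mod 103 satisfies g(x) = 56·46(y − 18) + 18 ≡ y (since 56·46 ≡ 1 mod 103). So every y has a preimage.
So g is surjective.
Since g is surjective, we compute g⁻¹(55): solve 56x + 18 ≡ 55 (mod 103), i.e. 56x ≡ 37 (mod 103).
Multiplying by 56⁻¹ = 46 gives x ≡ 46·37 = 1702 = 16·103 + 54 ≡ 54 (mod 103).
Check: g(54) = 56·54 + 18 = 3042 = 29·103 + 55 ≡ 55 (mod 103).

54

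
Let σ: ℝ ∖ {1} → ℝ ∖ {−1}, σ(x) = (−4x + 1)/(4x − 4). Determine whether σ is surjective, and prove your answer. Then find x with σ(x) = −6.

23/20

For any y ≠ −1, solving y(4x − 4) = −4x + 1 for x gives a well-defined x ≠ 1. So σ is surjective.
Solving σ(x) = −6: cross-multiplying gives −4x + 1 = −6(4x − 4), which rearranges to 20x = 23, so x = 23/20.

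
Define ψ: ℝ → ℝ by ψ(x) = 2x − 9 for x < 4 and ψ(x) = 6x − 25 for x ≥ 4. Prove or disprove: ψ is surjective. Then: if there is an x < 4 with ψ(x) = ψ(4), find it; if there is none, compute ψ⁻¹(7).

16/3

Both pieces are strictly increasing (slopes 2 and 6), so each is injective on its own interval.
The left piece maps (−∞, 4) onto (−∞, −1); the right piece maps [4, ∞) onto [−1, ∞).
These images together cover ℝ, so ψ is surjective.
Because the two images are disjoint, no x < 4 has ψ(x) = ψ(4), so we compute ψ⁻¹(7): 7 lies in [−1, ∞), so solve 6x − 25 = 7: x = (7 + 25)/6 = 16/3.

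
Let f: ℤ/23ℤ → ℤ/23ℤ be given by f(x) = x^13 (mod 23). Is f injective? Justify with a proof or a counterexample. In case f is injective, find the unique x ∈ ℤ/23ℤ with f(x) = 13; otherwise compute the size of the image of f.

6

Since 23 is prime, the nonzero elements of ℤ/23ℤ form a cyclic group of order 22.
As gcd(13, 22) = 1, raising to the 13th power is a bijection on this group: if a^13 ≡ b^13 then (ab^{−1})^13 = 1, and the only element of order dividing gcd(13, 22) = 1 is 1, so a = b.
With f(0) = 0 this makes f injective on all of ℤ/23ℤ, hence bijective (finite equal-size domain and codomain). In particular f is injective.
Since f is injective, we find the preimage of 13. The inverse of x ↦ x^13 on (ℤ/23ℤ)^× is x ↦ x^17, because 13·17 = 221 = 10·22 + 1 ≡ 1 (mod 22) and x^{22} = 1 for x ≠ 0 (Fermat). So f⁻¹(13) = 13^17 mod 23.
Repeated squaring mod 23: 13^1 ≡ 13, 13^2 ≡ 13² = 169 ≡ 8, 13^4 ≡ 8² = 64 ≡ 18, 13^8 ≡ 18² = 324 ≡ 2, 13^16 ≡ 2² = 4. Since 17 = 16 + 1, 13^17 ≡ 4·13: 4·13 = 52 ≡ 6. So 13^17 ≡ 6 (mod 23).
Hence f⁻¹(13) = 6.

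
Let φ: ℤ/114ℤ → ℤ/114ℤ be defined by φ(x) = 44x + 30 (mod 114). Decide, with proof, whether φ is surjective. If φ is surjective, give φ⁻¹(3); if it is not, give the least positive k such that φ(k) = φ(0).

Since gcd(44, 114) = 2, we have 44x ≡ 0 (mod 2) for all x, so φ(x) ≡ 0 (mod 2).
But 1 ≢ 0 (mod 2), so 1 ∈ ℤ/114ℤ has no preimage. Therefore φ is not surjective.
Since φ is not surjective, we find the least positive k with φ(k) = φ(0): this means 44k ≡ 0 (mod 114), i.e. 114 ∣ 44k. Since gcd(44, 114) = 2, dividing through by 2 this holds exactly when 57 ∣ 22k, and as gcd(22, 57) = 1, exactly when 57 ∣ k.
The smallest positive such k is 57.

57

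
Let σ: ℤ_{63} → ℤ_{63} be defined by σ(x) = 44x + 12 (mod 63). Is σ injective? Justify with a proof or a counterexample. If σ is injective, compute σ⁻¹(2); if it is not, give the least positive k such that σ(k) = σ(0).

Suppose σ(a) = σ(b) in ℤ_{63}. Then 44a + 12 ≡ 44b + 12 (mod 63), so 44(a − b) ≡ 0 (mod 63).
Since gcd(44, 63) = 1, 44 is invertible modulo 63, so a − b ≡ 0 (mod 63), i.e. a = b.
Therefore σ is injective.
We now compute 44⁻¹ mod 63 explicitly. Euclid's algorithm: 63 = 1·44 + 19, 44 = 2·19 + 6, 19 = 3·6 + 1; back-substituting gives 1 = 53·44 − 37·63, so 44⁻¹ ≡ 53 (mod 63).
Since σ is injective, we find σ⁻¹(2): we need 44x ≡ 2 − 12 ≡ 53 (mod 63). Using 44⁻¹ = 53: x ≡ 53·53 = 2809 = 44·63 + 37, so x = 37.
Check: σ(37) = 44·37 + 12 = 1640 = 26·63 + 2 ≡ 2 (mod 63).

37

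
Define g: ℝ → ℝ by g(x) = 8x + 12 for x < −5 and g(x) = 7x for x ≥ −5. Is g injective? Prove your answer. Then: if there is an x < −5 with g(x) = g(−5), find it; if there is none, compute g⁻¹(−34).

Both pieces are strictly increasing (slopes 8 and 7), so each is injective on its own interval.
The left piece maps (−∞, −5) onto (−∞, −28); the right piece maps [−5, ∞) onto [−35, ∞).
These images overlap. In particular g(−5) = −35 (right piece), and solving 8x + 12 = −35 on the left piece gives x = −47/8 < −5.
So g(−47/8) = g(−5) with −47/8 ≠ −5, and g is not injective. This x = −47/8 is the requested value below −5.

-47/8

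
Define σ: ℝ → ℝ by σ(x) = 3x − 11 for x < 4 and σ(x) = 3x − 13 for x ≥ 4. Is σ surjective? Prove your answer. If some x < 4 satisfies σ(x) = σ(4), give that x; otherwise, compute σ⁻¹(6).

Both pieces are strictly increasing (slopes 3 and 3), so each is injective on its own interval.
The left piece maps (−∞, 4) onto (−∞, 1); the right piece maps [4, ∞) onto [−1, ∞).
The union (−∞, 1) ∪ [−1, ∞) covers ℝ, so σ is surjective.
For the follow-up: the images overlap, so an x < 4 with σ(x) = σ(4) exists. σ(4) = −1; solving 3x − 11 = −1 for x < 4 gives x = (−1 + 11)/3 = 10/3.

10/3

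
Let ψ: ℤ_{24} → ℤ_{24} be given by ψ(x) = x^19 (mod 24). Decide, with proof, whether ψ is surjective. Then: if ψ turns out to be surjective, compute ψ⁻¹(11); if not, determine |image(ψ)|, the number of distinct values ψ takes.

15

ψ(0) = 0^19 = 0.
ψ(6): Repeated squaring mod 24: 6^1 ≡ 6, 6^2 ≡ 6² = 36 ≡ 12, 6^4 ≡ 12² = 144 ≡ 0, 6^8 ≡ 0² = 0, 6^16 ≡ 0² = 0. Since 19 = 16 + 2 + 1, 6^19 ≡ 0·12·6: 0·12 = 0, then 0·6 = 0. So 6^19 ≡ 0 (mod 24).
So ψ(0) = ψ(6) = 0 while 0 ≠ 6, hence ψ is not injective.
A non-injective map from the 24-element set ℤ_{24} to itself takes at most 23 distinct values, so it cannot be surjective. Hence ψ is not surjective.
Since ψ is not surjective, we determine |image(ψ)|. Computing x^19 mod 24 for each x (by repeated squaring, reducing mod 24 at every step), the values ψ(0), ψ(1), …, ψ(23) are: 0, 1, 8, 3, 16, 5, 0, 7, 8, 9, 16, 11, 0, 13, 8, 15, 16, 17, 0, 19, 8, 21, 16, 23.
The distinct values are {0, 1, 3, 5, 7, 8, 9, 11, 13, 15, 16, 17, 19, 21, 23}; there are 15 of them.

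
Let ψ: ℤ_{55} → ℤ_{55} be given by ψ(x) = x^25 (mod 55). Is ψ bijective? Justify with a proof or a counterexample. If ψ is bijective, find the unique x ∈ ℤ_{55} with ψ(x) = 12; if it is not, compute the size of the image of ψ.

ψ(2): Repeated squaring mod 55: 2^1 ≡ 2, 2^2 ≡ 2² = 4, 2^4 ≡ 4² = 16, 2^8 ≡ 16² = 256 ≡ 36, 2^16 ≡ 36² = 1296 ≡ 31. Since 25 = 16 + 8 + 1, 2^25 ≡ 31·36·2: 31·36 = 1116 ≡ 16, then 16·2 = 32. So 2^25 ≡ 32 (mod 55).
ψ(7): Repeated squaring mod 55: 7^1 ≡ 7, 7^2 ≡ 7² = 49, 7^4 ≡ 49² = 2401 ≡ 36, 7^8 ≡ 36² = 1296 ≡ 31, 7^16 ≡ 31² = 961 ≡ 26. Since 25 = 16 + 8 + 1, 7^25 ≡ 26·31·7: 26·31 = 806 ≡ 36, then 36·7 = 252 ≡ 32. So 7^25 ≡ 32 (mod 55).
So ψ(2) = ψ(7) = 32 while 2 ≠ 7, so ψ is not injective, hence not bijective.
Since ψ is not bijective, we determine |image(ψ)|. Computing x^25 mod 55 for each x (by repeated squaring, reducing mod 55 at every step), the values ψ(0), ψ(1), …, ψ(54) are: 0, 1, 32, 23, 34, 45, 21, 32, 43, 34, 10, 11, 12, 43, 34, 45, 1, 32, 43, 54, 45, 21, 22, 23, 54, 45, 1, 12, 43, 54, 10, 1, 32, 33, 34, 10, 1, 12, 23, 54, 10, 21, 12, 43, 44, 45, 21, 12, 23, 34, 10, 21, 32, 23, 54.
The distinct values are {0, 1, 10, 11, 12, 21, 22, 23, 32, 33, 34, 43, 44, 45, 54}; there are 15 of them.

15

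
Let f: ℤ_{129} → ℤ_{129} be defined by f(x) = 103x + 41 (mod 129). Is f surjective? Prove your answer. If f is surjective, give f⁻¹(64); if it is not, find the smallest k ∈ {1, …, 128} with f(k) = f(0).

Since gcd(103, 129) = 1, 103 is invertible modulo 129. Euclid's algorithm: 129 = 1·103 + 26, 103 = 3·26 + 25, 26 = 1·25 + 1; back-substituting gives 1 = 124·103 − 99·129, so 103⁻¹ ≡ 124 (mod 129).
For any y ∈ ℤ_{129}, x = 124(y − 41) mod 129 satisfies f(x) = 103·124(y − 41) + 41 ≡ y (since 103·124 ≡ 1 mod 129). So every y has a preimage.
Thus f is surjective.
Since f is surjective, we compute f⁻¹(64): solve 103x + 41 ≡ 64 (mod 129), i.e. 103x ≡ 23 (mod 129).
Multiplying by 103⁻¹ = 124 gives x ≡ 124·23 = 2852 = 22·129 + 14 ≡ 14 (mod 129).
Check: f(14) = 103·14 + 41 = 1483 = 11·129 + 64 ≡ 64 (mod 129).

14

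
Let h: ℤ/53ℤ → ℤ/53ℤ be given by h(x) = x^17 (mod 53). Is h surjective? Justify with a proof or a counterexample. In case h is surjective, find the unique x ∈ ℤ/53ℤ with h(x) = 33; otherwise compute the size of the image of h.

Since 53 is prime, the nonzero elements of ℤ/53ℤ form a cyclic group of order 52.
As gcd(17, 52) = 1, raising to the 17th power is a bijection on this group: if u^17 ≡ v^17 then (uv^{−1})^17 = 1, and the only element of order dividing gcd(17, 52) = 1 is 1, so u = v.
With h(0) = 0 this makes h injective on all of ℤ/53ℤ, hence bijective (finite equal-size domain and codomain). In particular h is surjective.
Since h is surjective, we find the preimage of 33. The inverse of x ↦ x^17 on (ℤ/53ℤ)^× is x ↦ x^49, because 17·49 = 833 = 16·52 + 1 ≡ 1 (mod 52) and x^{52} = 1 for x ≠ 0 (Fermat). So h⁻¹(33) = 33^49 mod 53.
Repeated squaring mod 53: 33^1 ≡ 33, 33^2 ≡ 33² = 1089 ≡ 29, 33^4 ≡ 29² = 841 ≡ 46, 33^8 ≡ 46² = 2116 ≡ 49, 33^16 ≡ 49² = 2401 ≡ 16, 33^32 ≡ 16² = 256 ≡ 44. Since 49 = 32 + 16 + 1, 33^49 ≡ 44·16·33: 44·16 = 704 ≡ 15, then 15·33 = 495 ≡ 18. So 33^49 ≡ 18 (mod 53).
Hence h⁻¹(33) = 18.

18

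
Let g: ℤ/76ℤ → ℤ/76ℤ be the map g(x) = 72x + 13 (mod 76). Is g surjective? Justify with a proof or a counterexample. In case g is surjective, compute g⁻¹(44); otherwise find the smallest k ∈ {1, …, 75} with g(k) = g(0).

19

Since gcd(72, 76) = 4, we have 72x ≡ 0 (mod 4) for all x, so g(x) ≡ 1 (mod 4).
But 0 ≢ 1 (mod 4), so 0 ∈ ℤ/76ℤ has no preimage. Hence g is not surjective.
Since g is not surjective, we find the least positive k with g(k) = g(0): this means 72k ≡ 0 (mod 76), i.e. 76 ∣ 72k. Since gcd(72, 76) = 4, dividing through by 4 this holds exactly when 19 ∣ 18k, and as gcd(18, 19) = 1, exactly when 19 ∣ k.
The smallest positive such k is 19.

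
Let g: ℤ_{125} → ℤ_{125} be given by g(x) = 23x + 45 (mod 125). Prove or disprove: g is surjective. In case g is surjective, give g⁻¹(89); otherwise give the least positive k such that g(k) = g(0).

78

Since gcd(23, 125) = 1, 23 is invertible modulo 125. Euclid's algorithm: 125 = 5·23 + 10, 23 = 2·10 + 3, 10 = 3·3 + 1; back-substituting gives 1 = 87·23 − 16·125, so 23⁻¹ ≡ 87 (mod 125).
Then y ↦ 87(y − 45) is a two-sided inverse to g, so every y ∈ ℤ_{125} has a preimage.
So g is surjective.
Since g is surjective, we find g⁻¹(89): we need 23x ≡ 89 − 45 ≡ 44 (mod 125). Using 23⁻¹ = 87: x ≡ 87·44 = 3828 = 30·125 + 78, so x = 78.
Check: g(78) = 23·78 + 45 = 1839 = 14·125 + 89 ≡ 89 (mod 125).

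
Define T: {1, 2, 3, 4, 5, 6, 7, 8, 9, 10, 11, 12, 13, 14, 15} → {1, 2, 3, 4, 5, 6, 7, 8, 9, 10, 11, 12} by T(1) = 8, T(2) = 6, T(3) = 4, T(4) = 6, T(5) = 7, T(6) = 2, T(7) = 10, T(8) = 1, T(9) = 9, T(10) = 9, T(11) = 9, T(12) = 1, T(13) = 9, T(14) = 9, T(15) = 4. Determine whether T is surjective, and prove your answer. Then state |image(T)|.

8

No element maps to 3, so T is not surjective.
The image of T is {1, 2, 4, 6, 7, 8, 9, 10}, which has 8 elements.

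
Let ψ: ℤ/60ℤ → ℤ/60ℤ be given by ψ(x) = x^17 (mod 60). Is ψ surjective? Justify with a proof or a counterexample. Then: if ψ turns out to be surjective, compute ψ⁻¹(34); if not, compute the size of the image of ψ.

ψ(0) = 0^17 = 0.
ψ(30): Repeated squaring mod 60: 30^1 ≡ 30, 30^2 ≡ 30² = 900 ≡ 0, 30^4 ≡ 0² = 0, 30^8 ≡ 0² = 0, 30^16 ≡ 0² = 0. Since 17 = 16 + 1, 30^17 ≡ 0·30: 0·30 = 0. So 30^17 ≡ 0 (mod 60).
So ψ(0) = ψ(30) = 0 while 0 ≠ 30, therefore ψ is not injective.
A non-injective map from the 60-element set ℤ/60ℤ to itself takes at most 59 distinct values, so it cannot be surjective. Thus ψ is not surjective.
Since ψ is not surjective, we determine |image(ψ)|. Computing x^17 mod 60 for each x (by repeated squaring, reducing mod 60 at every step), the values ψ(0), ψ(1), …, ψ(59) are: 0, 1, 32, 3, 4, 5, 36, 7, 8, 9, 40, 11, 12, 13, 44, 15, 16, 17, 48, 19, 20, 21, 52, 23, 24, 25, 56, 27, 28, 29, 0, 31, 32, 33, 4, 35, 36, 37, 8, 39, 40, 41, 12, 43, 44, 45, 16, 47, 48, 49, 20, 51, 52, 53, 24, 55, 56, 57, 28, 59.
The distinct values are {0, 1, 3, 4, 5, 7, 8, 9, 11, 12, 13, 15, 16, 17, 19, 20, 21, 23, 24, 25, 27, 28, 29, 31, 32, 33, 35, 36, 37, 39, 40, 41, 43, 44, 45, 47, 48, 49, 51, 52, 53, 55, 56, 57, 59}; there are 45 of them.

45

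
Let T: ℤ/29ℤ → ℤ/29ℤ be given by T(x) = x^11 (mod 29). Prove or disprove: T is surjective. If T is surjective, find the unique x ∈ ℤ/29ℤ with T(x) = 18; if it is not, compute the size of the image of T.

2

Since 29 is prime, the nonzero elements of ℤ/29ℤ form a cyclic group of order 28.
As gcd(11, 28) = 1, raising to the 11th power is a bijection on this group: if a^11 ≡ b^11 then (ab^{−1})^11 = 1, and the only element of order dividing gcd(11, 28) = 1 is 1, so a = b.
With T(0) = 0 this makes T injective on all of ℤ/29ℤ, hence bijective (finite equal-size domain and codomain). In particular T is surjective.
Since T is surjective, we find the preimage of 18. The inverse of x ↦ x^11 on (ℤ/29ℤ)^× is x ↦ x^23, because 11·23 = 253 = 9·28 + 1 ≡ 1 (mod 28) and x^{28} = 1 for x ≠ 0 (Fermat). So T⁻¹(18) = 18^23 mod 29.
Repeated squaring mod 29: 18^1 ≡ 18, 18^2 ≡ 18² = 324 ≡ 5, 18^4 ≡ 5² = 25, 18^8 ≡ 25² = 625 ≡ 16, 18^16 ≡ 16² = 256 ≡ 24. Since 23 = 16 + 4 + 2 + 1, 18^23 ≡ 24·25·5·18: 24·25 = 600 ≡ 20, then 20·5 = 100 ≡ 13, then 13·18 = 234 ≡ 2. So 18^23 ≡ 2 (mod 29).
Hence T⁻¹(18) = 2.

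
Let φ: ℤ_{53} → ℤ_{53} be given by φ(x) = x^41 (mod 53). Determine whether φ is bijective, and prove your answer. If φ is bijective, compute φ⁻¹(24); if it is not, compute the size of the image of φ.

Since 53 is prime, the nonzero elements of ℤ_{53} form a cyclic group of order 52.
As gcd(41, 52) = 1, raising to the 41st power is a bijection on this group: if a^41 ≡ b^41 then (ab^{−1})^41 = 1, and the only element of order dividing gcd(41, 52) = 1 is 1, so a = b.
With φ(0) = 0 this makes φ injective on all of ℤ_{53}, hence bijective (finite equal-size domain and codomain). In particular φ is bijective.
Since φ is bijective, we find the preimage of 24. The inverse of x ↦ x^41 on (ℤ_{53})^× is x ↦ x^33, because 41·33 = 1353 = 26·52 + 1 ≡ 1 (mod 52) and x^{52} = 1 for x ≠ 0 (Fermat). So φ⁻¹(24) = 24^33 mod 53.
Repeated squaring mod 53: 24^1 ≡ 24, 24^2 ≡ 24² = 576 ≡ 46, 24^4 ≡ 46² = 2116 ≡ 49, 24^8 ≡ 49² = 2401 ≡ 16, 24^16 ≡ 16² = 256 ≡ 44, 24^32 ≡ 44² = 1936 ≡ 28. Since 33 = 32 + 1, 24^33 ≡ 28·24: 28·24 = 672 ≡ 36. So 24^33 ≡ 36 (mod 53).
Hence φ⁻¹(24) = 36.

36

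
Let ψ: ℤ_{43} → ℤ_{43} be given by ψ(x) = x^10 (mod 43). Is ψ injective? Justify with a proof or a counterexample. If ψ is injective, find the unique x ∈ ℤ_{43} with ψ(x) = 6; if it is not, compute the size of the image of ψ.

22

ψ(21): Repeated squaring mod 43: 21^1 ≡ 21, 21^2 ≡ 21² = 441 ≡ 11, 21^4 ≡ 11² = 121 ≡ 35, 21^8 ≡ 35² = 1225 ≡ 21. Since 10 = 8 + 2, 21^10 ≡ 21·11: 21·11 = 231 ≡ 16. So 21^10 ≡ 16 (mod 43).
ψ(22): Repeated squaring mod 43: 22^1 ≡ 22, 22^2 ≡ 22² = 484 ≡ 11, 22^4 ≡ 11² = 121 ≡ 35, 22^8 ≡ 35² = 1225 ≡ 21. Since 10 = 8 + 2, 22^10 ≡ 21·11: 21·11 = 231 ≡ 16. So 22^10 ≡ 16 (mod 43).
So ψ(21) = ψ(22) = 16 while 21 ≠ 22, so ψ is not injective.
Since ψ is not injective, we determine |image(ψ)|. Computing x^10 mod 43 for each x (by repeated squaring, reducing mod 43 at every step), the values ψ(0), ψ(1), …, ψ(42) are: 0, 1, 35, 10, 21, 24, 6, 36, 4, 14, 23, 41, 38, 15, 13, 25, 11, 9, 17, 40, 31, 16, 16, 31, 40, 17, 9, 11, 25, 13, 15, 38, 41, 23, 14, 4, 36, 6, 24, 21, 10, 35, 1.
The distinct values are {0, 1, 4, 6, 9, 10, 11, 13, 14, 15, 16, 17, 21, 23, 24, 25, 31, 35, 36, 38, 40, 41}; there are 22 of them.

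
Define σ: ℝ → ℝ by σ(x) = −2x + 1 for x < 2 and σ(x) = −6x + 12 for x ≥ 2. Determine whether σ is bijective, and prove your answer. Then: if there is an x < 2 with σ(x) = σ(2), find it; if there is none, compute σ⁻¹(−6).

1/2

Both pieces are strictly decreasing (slopes −2 and −6), so each is injective on its own interval.
The left piece maps (−∞, 2) onto (−3, ∞); the right piece maps [2, ∞) onto (−∞, 0].
These images overlap. In particular σ(2) = 0 (right piece), and solving −2x + 1 = 0 on the left piece gives x = 1/2 < 2.
So σ(1/2) = σ(2) with 1/2 ≠ 2, and σ is not injective, hence not bijective. This x = 1/2 is the requested value below 2.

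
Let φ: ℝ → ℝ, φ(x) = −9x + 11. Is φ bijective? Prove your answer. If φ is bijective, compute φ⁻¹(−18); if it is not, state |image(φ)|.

Suppose φ(s) = φ(t). Then −9s + 11 = −9t + 11, hence −9s = −9t, hence s = t.
For any y ∈ ℝ, x = (y − 11)/(−9) satisfies φ(x) = y.
Therefore φ is bijective.
Since φ is bijective, we compute φ⁻¹(−18) = (−18 − 11)/(−9) = 29/9.

29/9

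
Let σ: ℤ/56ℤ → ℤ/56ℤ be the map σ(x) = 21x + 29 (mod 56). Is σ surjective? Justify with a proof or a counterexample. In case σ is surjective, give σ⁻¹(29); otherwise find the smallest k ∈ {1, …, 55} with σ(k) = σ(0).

8

Recall: surjectivity means every element of the codomain has a preimage under σ.
Since gcd(21, 56) = 7, we have 21x ≡ 0 (mod 7) for all x, so σ(x) ≡ 1 (mod 7).
But 0 ≢ 1 (mod 7), so 0 ∈ ℤ/56ℤ has no preimage. Therefore σ is not surjective.
Since σ is not surjective, we find the least positive k with σ(k) = σ(0): this means 21k ≡ 0 (mod 56), i.e. 56 ∣ 21k. Since gcd(21, 56) = 7, dividing through by 7 this holds exactly when 8 ∣ 3k, and as gcd(3, 8) = 1, exactly when 8 ∣ k.
The smallest positive such k is 8.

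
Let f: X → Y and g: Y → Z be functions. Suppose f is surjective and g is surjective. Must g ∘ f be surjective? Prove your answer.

surjective

Let c ∈ Z. Since g is surjective, there is b ∈ Y with g(b) = c. Since f is surjective, there is a ∈ X with f(a) = b.
Then (g ∘ f)(a) = g(b) = c. Hence g ∘ f is surjective.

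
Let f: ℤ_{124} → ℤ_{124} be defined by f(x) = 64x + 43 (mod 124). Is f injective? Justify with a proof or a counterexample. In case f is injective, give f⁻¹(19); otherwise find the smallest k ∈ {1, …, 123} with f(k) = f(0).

We have gcd(64, 124) = 4 > 1. Taking a = 0 and b = 31: f(0) = 43 and f(31) = 64·31 + 43 = 2027 ≡ 43 (mod 124).
So f(0) = f(31) while 0 ≠ 31, therefore f is not injective.
Since f is not injective, we find the least positive k with f(k) = f(0): this means 64k ≡ 0 (mod 124), i.e. 124 ∣ 64k. Since gcd(64, 124) = 4, dividing through by 4 this holds exactly when 31 ∣ 16k, and as gcd(16, 31) = 1, exactly when 31 ∣ k.
The smallest positive such k is 31.

31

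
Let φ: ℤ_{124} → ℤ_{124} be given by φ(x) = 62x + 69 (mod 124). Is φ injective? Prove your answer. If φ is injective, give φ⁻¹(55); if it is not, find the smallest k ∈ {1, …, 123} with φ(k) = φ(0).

We have gcd(62, 124) = 62 > 1. Taking a = 0 and b = 2: φ(0) = 69 and φ(2) = 62·2 + 69 = 193 ≡ 69 (mod 124).
So φ(0) = φ(2) while 0 ≠ 2, thus φ is not injective.
Since φ is not injective, we find the least positive k with φ(k) = φ(0): this means 62k ≡ 0 (mod 124), i.e. 124 ∣ 62k. Since gcd(62, 124) = 62, dividing through by 62 this holds exactly when 2 ∣ k.
The smallest positive such k is 2.

2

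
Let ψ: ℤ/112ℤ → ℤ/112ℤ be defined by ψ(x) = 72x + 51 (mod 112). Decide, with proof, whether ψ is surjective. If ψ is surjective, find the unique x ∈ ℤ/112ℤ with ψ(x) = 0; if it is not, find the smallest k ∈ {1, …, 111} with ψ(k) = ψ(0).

Since gcd(72, 112) = 8, we have 72x ≡ 0 (mod 8) for all x, so ψ(x) ≡ 3 (mod 8).
But 0 ≢ 3 (mod 8), so 0 ∈ ℤ/112ℤ has no preimage. Therefore ψ is not surjective.
Since ψ is not surjective, we find the least positive k with ψ(k) = ψ(0): this means 72k ≡ 0 (mod 112), i.e. 112 ∣ 72k. Since gcd(72, 112) = 8, dividing through by 8 this holds exactly when 14 ∣ 9k, and as gcd(9, 14) = 1, exactly when 14 ∣ k.
The smallest positive such k is 14.

14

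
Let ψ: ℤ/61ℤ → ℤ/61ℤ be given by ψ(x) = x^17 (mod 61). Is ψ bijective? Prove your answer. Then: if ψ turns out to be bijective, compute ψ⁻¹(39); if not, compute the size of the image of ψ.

49

Since 61 is prime, the nonzero elements of ℤ/61ℤ form a cyclic group of order 60.
As gcd(17, 60) = 1, raising to the 17th power is a bijection on this group: if a^17 ≡ b^17 then (ab^{−1})^17 = 1, and the only element of order dividing gcd(17, 60) = 1 is 1, so a = b.
With ψ(0) = 0 this makes ψ injective on all of ℤ/61ℤ, hence bijective (finite equal-size domain and codomain). In particular ψ is bijective.
Since ψ is bijective, we find the preimage of 39. The inverse of x ↦ x^17 on (ℤ/61ℤ)^× is x ↦ x^53, because 17·53 = 901 = 15·60 + 1 ≡ 1 (mod 60) and x^{60} = 1 for x ≠ 0 (Fermat). So ψ⁻¹(39) = 39^53 mod 61.
Repeated squaring mod 61: 39^1 ≡ 39, 39^2 ≡ 39² = 1521 ≡ 57, 39^4 ≡ 57² = 3249 ≡ 16, 39^8 ≡ 16² = 256 ≡ 12, 39^16 ≡ 12² = 144 ≡ 22, 39^32 ≡ 22² = 484 ≡ 57. Since 53 = 32 + 16 + 4 + 1, 39^53 ≡ 57·22·16·39: 57·22 = 1254 ≡ 34, then 34·16 = 544 ≡ 56, then 56·39 = 2184 ≡ 49. So 39^53 ≡ 49 (mod 61).
Hence ψ⁻¹(39) = 49.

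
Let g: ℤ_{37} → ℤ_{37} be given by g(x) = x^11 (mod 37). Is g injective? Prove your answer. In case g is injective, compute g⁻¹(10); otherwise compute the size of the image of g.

Since 37 is prime, the nonzero elements of ℤ_{37} form a cyclic group of order 36.
As gcd(11, 36) = 1, raising to the 11th power is a bijection on this group: if x_1^11 ≡ x_2^11 then (x_1x_2^{−1})^11 = 1, and the only element of order dividing gcd(11, 36) = 1 is 1, so x_1 = x_2.
With g(0) = 0 this makes g injective on all of ℤ_{37}, hence bijective (finite equal-size domain and codomain). In particular g is injective.
Since g is injective, we find the preimage of 10. The inverse of x ↦ x^11 on (ℤ_{37})^× is x ↦ x^23, because 11·23 = 253 = 7·36 + 1 ≡ 1 (mod 36) and x^{36} = 1 for x ≠ 0 (Fermat). So g⁻¹(10) = 10^23 mod 37.
Repeated squaring mod 37: 10^1 ≡ 10, 10^2 ≡ 10² = 100 ≡ 26, 10^4 ≡ 26² = 676 ≡ 10, 10^8 ≡ 10² = 100 ≡ 26, 10^16 ≡ 26² = 676 ≡ 10. Since 23 = 16 + 4 + 2 + 1, 10^23 ≡ 10·10·26·10: 10·10 = 100 ≡ 26, then 26·26 = 676 ≡ 10, then 10·10 = 100 ≡ 26. So 10^23 ≡ 26 (mod 37).
Hence g⁻¹(10) = 26.

26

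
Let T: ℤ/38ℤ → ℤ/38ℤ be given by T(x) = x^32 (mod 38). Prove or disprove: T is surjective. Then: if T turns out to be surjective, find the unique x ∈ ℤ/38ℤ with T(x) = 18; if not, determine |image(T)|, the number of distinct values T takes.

T(18): Repeated squaring mod 38: 18^1 ≡ 18, 18^2 ≡ 18² = 324 ≡ 20, 18^4 ≡ 20² = 400 ≡ 20, 18^8 ≡ 20² = 400 ≡ 20, 18^16 ≡ 20² = 400 ≡ 20, 18^32 ≡ 20² = 400 ≡ 20. So 18^32 ≡ 20 (mod 38).
T(20): Repeated squaring mod 38: 20^1 ≡ 20, 20^2 ≡ 20² = 400 ≡ 20, 20^4 ≡ 20² = 400 ≡ 20, 20^8 ≡ 20² = 400 ≡ 20, 20^16 ≡ 20² = 400 ≡ 20, 20^32 ≡ 20² = 400 ≡ 20. So 20^32 ≡ 20 (mod 38).
So T(18) = T(20) = 20 while 18 ≠ 20, so T is not injective.
A non-injective map from the 38-element set ℤ/38ℤ to itself takes at most 37 distinct values, so it cannot be surjective. Hence T is not surjective.
Since T is not surjective, we determine |image(T)|. Computing x^32 mod 38 for each x (by repeated squaring, reducing mod 38 at every step), the values T(0), T(1), …, T(37) are: 0, 1, 6, 23, 36, 9, 24, 11, 26, 35, 16, 7, 30, 5, 28, 17, 4, 25, 20, 19, 20, 25, 4, 17, 28, 5, 30, 7, 16, 35, 26, 11, 24, 9, 36, 23, 6, 1.
The distinct values are {0, 1, 4, 5, 6, 7, 9, 11, 16, 17, 19, 20, 23, 24, 25, 26, 28, 30, 35, 36}; there are 20 of them.

20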